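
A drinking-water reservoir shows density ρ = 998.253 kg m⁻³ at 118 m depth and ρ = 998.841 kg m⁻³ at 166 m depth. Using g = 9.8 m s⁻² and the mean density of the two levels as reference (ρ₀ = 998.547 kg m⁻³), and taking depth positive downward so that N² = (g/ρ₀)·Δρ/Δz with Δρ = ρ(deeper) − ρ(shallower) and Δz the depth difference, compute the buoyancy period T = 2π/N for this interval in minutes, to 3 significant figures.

Δρ = 998.841 − 998.253 = 0.588 kg m⁻³ over Δz = 166 − 118 = 48 m.
N² = (9.8/998.547) × (0.588/48) = 1.2022 × 10⁻⁴ s⁻².
N = √(1.2022 × 10⁻⁴) = 0.010964 rad s⁻¹, so T = 2π/N = 573.07 s = 9.5512 min ≈ 9.55 min.

9.55 min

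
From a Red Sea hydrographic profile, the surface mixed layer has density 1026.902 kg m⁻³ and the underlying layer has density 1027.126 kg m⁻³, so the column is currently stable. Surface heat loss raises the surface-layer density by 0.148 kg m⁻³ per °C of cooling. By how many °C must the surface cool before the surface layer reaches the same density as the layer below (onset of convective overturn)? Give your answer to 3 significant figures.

1.51 °C

Density deficit of the surface layer: 1027.126 − 1026.902 = 0.224 kg m⁻³.
Required change = 0.224 / 0.148 = 1.51 °C.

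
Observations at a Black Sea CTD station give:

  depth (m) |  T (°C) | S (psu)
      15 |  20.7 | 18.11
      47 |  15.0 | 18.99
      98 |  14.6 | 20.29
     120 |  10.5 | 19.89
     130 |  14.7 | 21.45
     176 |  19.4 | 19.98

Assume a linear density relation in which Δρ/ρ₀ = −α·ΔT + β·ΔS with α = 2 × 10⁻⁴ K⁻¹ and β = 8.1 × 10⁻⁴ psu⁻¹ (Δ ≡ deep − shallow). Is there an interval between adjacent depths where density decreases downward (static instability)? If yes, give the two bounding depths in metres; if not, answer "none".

130–176 m

Evaluate Δρ/ρ₀ = −αΔT + βΔS across each adjacent pair:
  15–47 m: −αΔT+βΔS = −(2 × 10⁻⁴)(-5.7)+(8.1 × 10⁻⁴)(+0.88) = 1.9 × 10⁻³ → stable
  47–98 m: −αΔT+βΔS = −(2 × 10⁻⁴)(-0.4)+(8.1 × 10⁻⁴)(+1.30) = 1.1 × 10⁻³ → stable
  98–120 m: −αΔT+βΔS = −(2 × 10⁻⁴)(-4.1)+(8.1 × 10⁻⁴)(-0.40) = 5.0 × 10⁻⁴ → stable
  120–130 m: −αΔT+βΔS = −(2 × 10⁻⁴)(+4.2)+(8.1 × 10⁻⁴)(+1.56) = 4.2 × 10⁻⁴ → stable
  130–176 m: −αΔT+βΔS = −(2 × 10⁻⁴)(+4.7)+(8.1 × 10⁻⁴)(-1.47) = -2.1 × 10⁻³ → UNSTABLE
The 130–176 m interval has Δρ < 0: lighter water underlies denser water.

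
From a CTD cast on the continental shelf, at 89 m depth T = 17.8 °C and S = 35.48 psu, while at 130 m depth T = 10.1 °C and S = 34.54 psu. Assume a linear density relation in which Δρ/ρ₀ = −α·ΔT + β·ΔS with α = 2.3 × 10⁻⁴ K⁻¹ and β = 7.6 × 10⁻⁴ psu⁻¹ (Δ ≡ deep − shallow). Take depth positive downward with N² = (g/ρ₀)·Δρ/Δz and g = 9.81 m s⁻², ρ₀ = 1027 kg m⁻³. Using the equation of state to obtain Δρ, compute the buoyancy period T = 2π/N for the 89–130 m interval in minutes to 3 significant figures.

ΔT = -7.7 K, ΔS = -0.94 psu (deep − shallow).
Δρ/ρ₀ = −αΔT + βΔS = 1.771 × 10⁻³ − 7.144 × 10⁻⁴ = 1.0566 × 10⁻³, so Δρ ≈ 1.085 kg m⁻³.
N² = (g/ρ₀)·Δρ/Δz = g·(Δρ/ρ₀)/Δz = 9.81 × 1.0566 × 10⁻³ / 41 = 2.5281 × 10⁻⁴ s⁻².
N = √(2.5281 × 10⁻⁴) = 0.015900 rad s⁻¹ → T = 2π/N = 395.17 s = 6.5862 min ≈ 6.59 min.

6.59 min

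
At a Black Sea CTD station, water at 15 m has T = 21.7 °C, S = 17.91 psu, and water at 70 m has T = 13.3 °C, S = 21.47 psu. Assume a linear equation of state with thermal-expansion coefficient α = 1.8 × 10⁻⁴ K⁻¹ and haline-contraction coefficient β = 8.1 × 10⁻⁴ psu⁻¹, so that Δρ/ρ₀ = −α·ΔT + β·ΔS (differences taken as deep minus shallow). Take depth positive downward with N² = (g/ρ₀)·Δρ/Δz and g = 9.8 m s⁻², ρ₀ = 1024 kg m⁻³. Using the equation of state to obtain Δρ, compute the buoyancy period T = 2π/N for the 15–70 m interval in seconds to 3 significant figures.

225 s

ΔT = -8.4 K, ΔS = +3.56 psu (deep − shallow).
Δρ/ρ₀ = −αΔT + βΔS = 1.512 × 10⁻³ + 2.8836 × 10⁻³ = 4.3956 × 10⁻³, so Δρ ≈ 4.501 kg m⁻³.
N² = (g/ρ₀)·Δρ/Δz = g·(Δρ/ρ₀)/Δz = 9.8 × 4.3956 × 10⁻³ / 55 = 7.8322 × 10⁻⁴ s⁻².
N = √(7.8322 × 10⁻⁴) = 0.027986 rad s⁻¹ → T = 2π/N = 224.51 s ≈ 225 s.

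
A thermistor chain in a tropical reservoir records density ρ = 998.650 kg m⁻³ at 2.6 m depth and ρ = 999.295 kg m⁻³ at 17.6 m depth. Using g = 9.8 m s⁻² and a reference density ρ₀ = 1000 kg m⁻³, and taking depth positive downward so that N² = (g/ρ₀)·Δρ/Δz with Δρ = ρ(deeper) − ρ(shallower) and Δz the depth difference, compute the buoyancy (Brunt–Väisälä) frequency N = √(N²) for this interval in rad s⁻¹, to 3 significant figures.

0.0205 rad s⁻¹

Δρ = 999.295 − 998.650 = 0.645 kg m⁻³ over Δz = 17.6 − 2.6 = 15 m.
N² = (9.8/1000) × (0.645/15) = 4.2140 × 10⁻⁴ s⁻².
N = √(4.2140 × 10⁻⁴) = 0.020528 rad s⁻¹ ≈ 0.0205 rad s⁻¹.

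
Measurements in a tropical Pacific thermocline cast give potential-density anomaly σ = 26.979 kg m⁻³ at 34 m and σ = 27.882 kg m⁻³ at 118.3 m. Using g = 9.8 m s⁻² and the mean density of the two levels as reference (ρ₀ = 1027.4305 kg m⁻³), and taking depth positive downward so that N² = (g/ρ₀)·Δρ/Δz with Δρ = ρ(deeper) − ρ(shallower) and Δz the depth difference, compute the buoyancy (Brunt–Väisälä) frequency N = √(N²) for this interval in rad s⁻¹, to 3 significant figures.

0.0101 rad s⁻¹

Δρ = 1027.882 − 1026.979 = 0.903 kg m⁻³ over Δz = 118.3 − 34 = 84.3 m.
N² = (9.8/1027.4305) × (0.903/84.3) = 1.0217 × 10⁻⁴ s⁻².
N = √(1.0217 × 10⁻⁴) = 0.010108 rad s⁻¹ ≈ 0.0101 rad s⁻¹.
Since Δρ > 0 the layer is stably stratified.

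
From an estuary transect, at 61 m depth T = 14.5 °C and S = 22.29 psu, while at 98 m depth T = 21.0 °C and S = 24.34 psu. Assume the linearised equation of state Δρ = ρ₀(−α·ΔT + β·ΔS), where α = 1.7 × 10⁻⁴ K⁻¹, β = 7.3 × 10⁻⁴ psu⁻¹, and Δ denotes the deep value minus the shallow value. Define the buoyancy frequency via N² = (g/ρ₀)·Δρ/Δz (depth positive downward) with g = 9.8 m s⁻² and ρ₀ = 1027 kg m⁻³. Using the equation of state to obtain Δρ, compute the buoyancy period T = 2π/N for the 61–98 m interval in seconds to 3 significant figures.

617 s

ΔT = +6.5 K, ΔS = +2.05 psu (deep − shallow).
Δρ/ρ₀ = −αΔT + βΔS = -1.105 × 10⁻³ + 1.4965 × 10⁻³ = 3.915 × 10⁻⁴, so Δρ ≈ 0.4021 kg m⁻³.
N² = (g/ρ₀)·Δρ/Δz = g·(Δρ/ρ₀)/Δz = 9.8 × 3.915 × 10⁻⁴ / 37 = 1.0369 × 10⁻⁴ s⁻².
N = √(1.0369 × 10⁻⁴) = 0.010183 rad s⁻¹ → T = 2π/N = 617.03 s ≈ 617 s.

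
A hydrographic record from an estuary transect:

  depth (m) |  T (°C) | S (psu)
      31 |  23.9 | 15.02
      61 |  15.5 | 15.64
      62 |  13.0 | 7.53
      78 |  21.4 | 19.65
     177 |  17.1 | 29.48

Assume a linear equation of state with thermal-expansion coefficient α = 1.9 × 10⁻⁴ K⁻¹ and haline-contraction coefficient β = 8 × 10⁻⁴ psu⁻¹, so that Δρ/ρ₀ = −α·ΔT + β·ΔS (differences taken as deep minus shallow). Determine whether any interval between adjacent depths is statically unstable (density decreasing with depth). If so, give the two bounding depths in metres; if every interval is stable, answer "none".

61–62 m

Evaluate Δρ/ρ₀ = −αΔT + βΔS across each adjacent pair:
  31–61 m: −αΔT+βΔS = −(1.9 × 10⁻⁴)(-8.4)+(8 × 10⁻⁴)(+0.62) = 2.1 × 10⁻³ → stable
  61–62 m: −αΔT+βΔS = −(1.9 × 10⁻⁴)(-2.5)+(8 × 10⁻⁴)(-8.11) = -6.0 × 10⁻³ → UNSTABLE
  62–78 m: −αΔT+βΔS = −(1.9 × 10⁻⁴)(+8.4)+(8 × 10⁻⁴)(+12.12) = 8.1 × 10⁻³ → stable
  78–177 m: −αΔT+βΔS = −(1.9 × 10⁻⁴)(-4.3)+(8 × 10⁻⁴)(+9.83) = 8.7 × 10⁻³ → stable
The 61–62 m interval has Δρ < 0: lighter water underlies denser water.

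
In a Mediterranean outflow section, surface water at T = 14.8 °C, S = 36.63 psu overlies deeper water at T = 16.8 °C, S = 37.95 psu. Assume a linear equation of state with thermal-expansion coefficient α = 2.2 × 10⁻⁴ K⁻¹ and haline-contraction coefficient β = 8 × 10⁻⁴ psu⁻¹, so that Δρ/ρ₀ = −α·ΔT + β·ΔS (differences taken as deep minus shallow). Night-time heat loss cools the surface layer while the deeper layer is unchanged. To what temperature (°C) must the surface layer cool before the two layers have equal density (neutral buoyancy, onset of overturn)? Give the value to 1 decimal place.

12.0 °C

Neutral buoyancy requires Δρ = 0, i.e. −α(T_deep − T_surf′) + β(S_deep − S_surf) = 0.
T_surf′ = T_deep − (β/α)·ΔS = 16.8 − (8 × 10⁻⁴/2.2 × 10⁻⁴)·(+1.32) = 12.000 °C.
Cooling required: 14.8 − (12.000) = 2.800 °C.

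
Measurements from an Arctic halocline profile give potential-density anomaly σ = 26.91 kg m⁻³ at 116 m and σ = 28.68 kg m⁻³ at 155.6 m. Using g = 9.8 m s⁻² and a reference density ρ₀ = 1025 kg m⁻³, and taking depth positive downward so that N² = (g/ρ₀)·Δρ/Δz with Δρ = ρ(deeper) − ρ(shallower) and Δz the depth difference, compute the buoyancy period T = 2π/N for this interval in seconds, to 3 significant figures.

304 s

Δρ = 1028.68 − 1026.91 = 1.77 kg m⁻³ over Δz = 155.6 − 116 = 39.6 m.
N² = (9.8/1025) × (1.77/39.6) = 4.2735 × 10⁻⁴ s⁻².
N = √(4.2735 × 10⁻⁴) = 0.020672 rad s⁻¹, so T = 2π/N = 303.95 s ≈ 304 s.
Since Δρ > 0 the layer is stably stratified.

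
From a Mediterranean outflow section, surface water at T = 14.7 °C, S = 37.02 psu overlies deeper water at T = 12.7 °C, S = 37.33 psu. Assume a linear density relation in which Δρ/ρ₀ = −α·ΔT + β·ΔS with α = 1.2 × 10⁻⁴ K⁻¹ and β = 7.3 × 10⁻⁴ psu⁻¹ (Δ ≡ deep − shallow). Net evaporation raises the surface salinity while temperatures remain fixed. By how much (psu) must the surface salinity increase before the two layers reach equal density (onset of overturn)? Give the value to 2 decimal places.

Neutral buoyancy requires −α(T_deep − T_surf) + β(S_deep − S_surf′) = 0.
S_surf′ = S_deep − (α/β)·ΔT = 37.33 − (1.2 × 10⁻⁴/7.3 × 10⁻⁴)·(-2.0) = 37.6588 psu.
Increase required: 37.6588 − 37.02 = 0.6388 psu.

0.64 psu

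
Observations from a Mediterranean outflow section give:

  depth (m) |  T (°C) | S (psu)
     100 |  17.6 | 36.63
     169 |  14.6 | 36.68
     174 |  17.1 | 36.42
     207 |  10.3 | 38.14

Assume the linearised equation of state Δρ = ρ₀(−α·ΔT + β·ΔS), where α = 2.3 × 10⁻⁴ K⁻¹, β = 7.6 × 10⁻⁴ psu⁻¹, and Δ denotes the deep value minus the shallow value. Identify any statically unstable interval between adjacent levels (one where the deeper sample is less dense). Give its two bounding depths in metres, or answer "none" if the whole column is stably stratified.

169–174 m

Evaluate Δρ/ρ₀ = −αΔT + βΔS across each adjacent pair:
  100–169 m: −αΔT+βΔS = −(2.3 × 10⁻⁴)(-3.0)+(7.6 × 10⁻⁴)(+0.05) = 7.3 × 10⁻⁴ → stable
  169–174 m: −αΔT+βΔS = −(2.3 × 10⁻⁴)(+2.5)+(7.6 × 10⁻⁴)(-0.26) = -7.7 × 10⁻⁴ → UNSTABLE
  174–207 m: −αΔT+βΔS = −(2.3 × 10⁻⁴)(-6.8)+(7.6 × 10⁻⁴)(+1.72) = 2.9 × 10⁻³ → stable
The 169–174 m interval has Δρ < 0: lighter water underlies denser water.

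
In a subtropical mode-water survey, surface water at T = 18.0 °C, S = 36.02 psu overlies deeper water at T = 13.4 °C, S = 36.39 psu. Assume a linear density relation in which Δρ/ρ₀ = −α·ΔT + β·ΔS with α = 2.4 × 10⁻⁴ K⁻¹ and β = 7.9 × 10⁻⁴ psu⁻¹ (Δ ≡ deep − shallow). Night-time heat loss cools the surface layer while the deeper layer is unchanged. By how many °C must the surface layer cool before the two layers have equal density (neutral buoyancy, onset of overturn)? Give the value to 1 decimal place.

5.8 °C

Neutral buoyancy requires Δρ = 0, i.e. −α(T_deep − T_surf′) + β(S_deep − S_surf) = 0.
T_surf′ = T_deep − (β/α)·ΔS = 13.4 − (7.9 × 10⁻⁴/2.4 × 10⁻⁴)·(+0.37) = 12.182 °C.
Cooling required: 18.0 − (12.182) = 5.818 °C.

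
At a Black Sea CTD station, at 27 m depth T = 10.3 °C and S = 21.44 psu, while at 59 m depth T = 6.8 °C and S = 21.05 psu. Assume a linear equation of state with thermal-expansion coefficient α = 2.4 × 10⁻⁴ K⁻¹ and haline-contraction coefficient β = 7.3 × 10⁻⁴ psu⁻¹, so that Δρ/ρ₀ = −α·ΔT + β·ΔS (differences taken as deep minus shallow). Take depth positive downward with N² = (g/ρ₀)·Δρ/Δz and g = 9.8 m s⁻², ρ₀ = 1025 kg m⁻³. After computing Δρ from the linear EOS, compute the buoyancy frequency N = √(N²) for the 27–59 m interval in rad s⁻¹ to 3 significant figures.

ΔT = -3.5 K, ΔS = -0.39 psu (deep − shallow).
Δρ/ρ₀ = −αΔT + βΔS = 8.40 × 10⁻⁴ − 2.847 × 10⁻⁴ = 5.553 × 10⁻⁴, so Δρ ≈ 0.5692 kg m⁻³.
N² = (g/ρ₀)·Δρ/Δz = g·(Δρ/ρ₀)/Δz = 9.8 × 5.553 × 10⁻⁴ / 32 = 1.7006 × 10⁻⁴ s⁻².
N = √(1.7006 × 10⁻⁴) = 0.013041 rad s⁻¹ ≈ 0.0130 rad s⁻¹.

0.0130 rad s⁻¹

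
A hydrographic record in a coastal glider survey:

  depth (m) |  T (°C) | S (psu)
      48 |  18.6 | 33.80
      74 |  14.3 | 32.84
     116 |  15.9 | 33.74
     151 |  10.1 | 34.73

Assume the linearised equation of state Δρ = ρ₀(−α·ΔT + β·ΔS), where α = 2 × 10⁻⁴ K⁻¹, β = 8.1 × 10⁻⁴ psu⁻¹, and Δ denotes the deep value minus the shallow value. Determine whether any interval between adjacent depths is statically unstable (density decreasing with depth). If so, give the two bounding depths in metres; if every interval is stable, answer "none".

Evaluate Δρ/ρ₀ = −αΔT + βΔS across each adjacent pair:
  48–74 m: −αΔT+βΔS = −(2 × 10⁻⁴)(-4.3)+(8.1 × 10⁻⁴)(-0.96) = 8.2 × 10⁻⁵ → stable
  74–116 m: −αΔT+βΔS = −(2 × 10⁻⁴)(+1.6)+(8.1 × 10⁻⁴)(+0.90) = 4.1 × 10⁻⁴ → stable
  116–151 m: −αΔT+βΔS = −(2 × 10⁻⁴)(-5.8)+(8.1 × 10⁻⁴)(+0.99) = 2.0 × 10⁻³ → stable
Every interval has Δρ > 0: the column is stably stratified throughout.

none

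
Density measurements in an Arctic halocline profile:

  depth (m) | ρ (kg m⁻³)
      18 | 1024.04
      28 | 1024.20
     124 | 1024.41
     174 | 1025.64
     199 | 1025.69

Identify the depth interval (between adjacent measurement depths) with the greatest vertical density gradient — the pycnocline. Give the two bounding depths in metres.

124–174 m

Compute the density gradient over each adjacent pair:
  18–28 m: Δρ/Δz = 0.16/10 = 0.016 kg m⁻⁴
  28–124 m: Δρ/Δz = 0.21/96 = 2.2 × 10⁻³ kg m⁻⁴
  124–174 m: Δρ/Δz = 1.23/50 = 0.025 kg m⁻⁴
  174–199 m: Δρ/Δz = 0.05/25 = 2.0 × 10⁻³ kg m⁻⁴
The largest gradient is in the 124–174 m interval — the pycnocline.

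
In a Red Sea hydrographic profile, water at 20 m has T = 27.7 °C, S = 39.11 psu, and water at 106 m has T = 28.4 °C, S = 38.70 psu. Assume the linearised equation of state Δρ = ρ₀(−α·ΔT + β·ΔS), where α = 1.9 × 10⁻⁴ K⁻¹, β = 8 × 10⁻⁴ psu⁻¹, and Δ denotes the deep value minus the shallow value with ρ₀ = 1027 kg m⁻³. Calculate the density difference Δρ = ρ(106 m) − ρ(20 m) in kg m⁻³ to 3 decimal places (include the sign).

ΔT = +0.7 K, ΔS = -0.41 psu (deep − shallow).
Δρ/ρ₀ = −(1.9 × 10⁻⁴)(+0.7) + (8 × 10⁻⁴)(-0.41) = -4.61 × 10⁻⁴.
Δρ = 1027 × (-4.61 × 10⁻⁴) = -0.473 kg m⁻³.
Negative Δρ: lighter below, statically unstable.

-0.473 kg m⁻³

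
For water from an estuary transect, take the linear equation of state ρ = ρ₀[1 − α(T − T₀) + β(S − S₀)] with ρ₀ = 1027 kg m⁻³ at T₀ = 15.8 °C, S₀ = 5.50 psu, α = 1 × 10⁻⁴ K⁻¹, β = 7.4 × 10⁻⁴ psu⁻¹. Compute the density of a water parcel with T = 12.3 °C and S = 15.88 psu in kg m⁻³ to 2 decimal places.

T − T₀ = -3.5 K, S − S₀ = +10.38 psu.
Bracket = 1 − α·(-3.5) + β·(+10.38) = 1 + (8.0312 × 10⁻³) = 1.0080312.
ρ = 1027 × 1.0080312 = 1035.25 kg m⁻³.

1035.25 kg m⁻³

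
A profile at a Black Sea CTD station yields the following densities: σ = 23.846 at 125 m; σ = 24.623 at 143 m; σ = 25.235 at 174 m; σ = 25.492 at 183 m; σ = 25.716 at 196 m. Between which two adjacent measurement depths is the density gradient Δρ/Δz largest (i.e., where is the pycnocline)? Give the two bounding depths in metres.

Compute the density gradient over each adjacent pair:
  125–143 m: Δρ/Δz = 0.777/18 = 0.043 kg m⁻⁴
  143–174 m: Δρ/Δz = 0.612/31 = 0.020 kg m⁻⁴
  174–183 m: Δρ/Δz = 0.257/9 = 0.029 kg m⁻⁴
  183–196 m: Δρ/Δz = 0.224/13 = 0.017 kg m⁻⁴
The largest gradient is in the 125–143 m interval — the pycnocline.

125–143 m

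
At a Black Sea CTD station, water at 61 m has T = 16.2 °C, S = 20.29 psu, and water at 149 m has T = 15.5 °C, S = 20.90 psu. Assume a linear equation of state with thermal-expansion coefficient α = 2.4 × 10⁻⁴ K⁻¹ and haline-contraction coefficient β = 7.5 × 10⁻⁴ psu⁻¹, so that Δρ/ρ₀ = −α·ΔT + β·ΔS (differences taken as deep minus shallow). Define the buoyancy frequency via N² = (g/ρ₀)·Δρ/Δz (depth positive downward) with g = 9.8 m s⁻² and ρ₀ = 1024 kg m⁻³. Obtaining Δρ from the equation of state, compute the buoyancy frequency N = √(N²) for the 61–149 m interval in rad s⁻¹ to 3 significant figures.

8.35 × 10⁻³ rad s⁻¹

ΔT = -0.7 K, ΔS = +0.61 psu (deep − shallow).
Δρ/ρ₀ = −αΔT + βΔS = 1.68 × 10⁻⁴ + 4.575 × 10⁻⁴ = 6.255 × 10⁻⁴, so Δρ ≈ 0.6405 kg m⁻³.
N² = (g/ρ₀)·Δρ/Δz = g·(Δρ/ρ₀)/Δz = 9.8 × 6.255 × 10⁻⁴ / 88 = 6.9658 × 10⁻⁵ s⁻².
N = √(6.9658 × 10⁻⁵) = 8.3461 × 10⁻³ rad s⁻¹ ≈ 8.35 × 10⁻³ rad s⁻¹.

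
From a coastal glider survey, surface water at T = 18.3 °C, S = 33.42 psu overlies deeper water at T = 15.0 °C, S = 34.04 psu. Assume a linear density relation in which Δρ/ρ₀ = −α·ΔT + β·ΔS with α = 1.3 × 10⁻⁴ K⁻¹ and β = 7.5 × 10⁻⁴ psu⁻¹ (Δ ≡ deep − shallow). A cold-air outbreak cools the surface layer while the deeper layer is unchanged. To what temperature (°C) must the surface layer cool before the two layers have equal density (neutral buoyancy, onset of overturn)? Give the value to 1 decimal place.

11.4 °C

Neutral buoyancy requires Δρ = 0, i.e. −α(T_deep − T_surf′) + β(S_deep − S_surf) = 0.
T_surf′ = T_deep − (β/α)·ΔS = 15.0 − (7.5 × 10⁻⁴/1.3 × 10⁻⁴)·(+0.62) = 11.423 °C.
Cooling required: 18.3 − (11.423) = 6.877 °C.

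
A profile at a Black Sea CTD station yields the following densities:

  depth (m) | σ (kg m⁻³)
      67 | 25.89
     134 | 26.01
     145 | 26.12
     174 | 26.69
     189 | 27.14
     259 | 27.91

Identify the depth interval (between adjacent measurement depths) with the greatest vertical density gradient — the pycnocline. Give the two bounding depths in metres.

174–189 m

Compute the density gradient over each adjacent pair:
  67–134 m: Δρ/Δz = 0.12/67 = 1.8 × 10⁻³ kg m⁻⁴
  134–145 m: Δρ/Δz = 0.11/11 = 0.010 kg m⁻⁴
  145–174 m: Δρ/Δz = 0.57/29 = 0.020 kg m⁻⁴
  174–189 m: Δρ/Δz = 0.45/15 = 0.030 kg m⁻⁴
  189–259 m: Δρ/Δz = 0.77/70 = 0.011 kg m⁻⁴
The largest gradient is in the 174–189 m interval — the pycnocline.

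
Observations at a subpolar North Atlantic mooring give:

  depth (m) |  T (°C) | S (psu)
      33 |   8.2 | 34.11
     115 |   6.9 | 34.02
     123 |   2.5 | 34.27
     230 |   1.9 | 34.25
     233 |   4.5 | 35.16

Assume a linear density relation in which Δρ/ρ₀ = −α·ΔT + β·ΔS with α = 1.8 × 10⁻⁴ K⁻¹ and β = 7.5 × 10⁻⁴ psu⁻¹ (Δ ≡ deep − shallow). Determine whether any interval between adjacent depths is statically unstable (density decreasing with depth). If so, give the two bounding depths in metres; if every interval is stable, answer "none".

Evaluate Δρ/ρ₀ = −αΔT + βΔS across each adjacent pair:
  33–115 m: −αΔT+βΔS = −(1.8 × 10⁻⁴)(-1.3)+(7.5 × 10⁻⁴)(-0.09) = 1.7 × 10⁻⁴ → stable
  115–123 m: −αΔT+βΔS = −(1.8 × 10⁻⁴)(-4.4)+(7.5 × 10⁻⁴)(+0.25) = 9.8 × 10⁻⁴ → stable
  123–230 m: −αΔT+βΔS = −(1.8 × 10⁻⁴)(-0.6)+(7.5 × 10⁻⁴)(-0.02) = 9.3 × 10⁻⁵ → stable
  230–233 m: −αΔT+βΔS = −(1.8 × 10⁻⁴)(+2.6)+(7.5 × 10⁻⁴)(+0.91) = 2.1 × 10⁻⁴ → stable
Every interval has Δρ > 0: the column is stably stratified throughout.

none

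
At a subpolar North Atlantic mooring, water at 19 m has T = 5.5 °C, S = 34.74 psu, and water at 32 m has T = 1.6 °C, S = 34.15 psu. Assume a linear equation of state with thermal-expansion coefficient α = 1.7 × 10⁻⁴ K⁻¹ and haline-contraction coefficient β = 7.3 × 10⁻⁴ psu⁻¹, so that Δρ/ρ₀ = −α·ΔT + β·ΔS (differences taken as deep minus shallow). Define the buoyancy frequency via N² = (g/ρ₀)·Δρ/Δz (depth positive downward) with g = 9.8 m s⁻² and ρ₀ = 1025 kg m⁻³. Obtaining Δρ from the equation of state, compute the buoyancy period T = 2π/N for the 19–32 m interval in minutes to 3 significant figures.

ΔT = -3.9 K, ΔS = -0.59 psu (deep − shallow).
Δρ/ρ₀ = −αΔT + βΔS = 6.63 × 10⁻⁴ − 4.307 × 10⁻⁴ = 2.323 × 10⁻⁴, so Δρ ≈ 0.2381 kg m⁻³.
N² = (g/ρ₀)·Δρ/Δz = g·(Δρ/ρ₀)/Δz = 9.8 × 2.323 × 10⁻⁴ / 13 = 1.7512 × 10⁻⁴ s⁻².
N = √(1.7512 × 10⁻⁴) = 0.013233 rad s⁻¹ → T = 2π/N = 474.81 s = 7.9135 min ≈ 7.91 min.

7.91 min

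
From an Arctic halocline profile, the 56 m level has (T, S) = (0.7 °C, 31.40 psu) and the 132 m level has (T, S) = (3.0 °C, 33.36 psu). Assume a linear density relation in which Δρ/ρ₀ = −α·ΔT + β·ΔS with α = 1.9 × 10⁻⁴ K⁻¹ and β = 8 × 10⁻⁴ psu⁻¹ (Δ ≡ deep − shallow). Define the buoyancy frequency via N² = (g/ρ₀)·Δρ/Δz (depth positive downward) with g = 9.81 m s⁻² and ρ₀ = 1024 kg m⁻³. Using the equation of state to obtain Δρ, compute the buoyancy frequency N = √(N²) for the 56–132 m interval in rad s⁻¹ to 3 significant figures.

0.0121 rad s⁻¹

ΔT = +2.3 K, ΔS = +1.96 psu (deep − shallow).
Δρ/ρ₀ = −αΔT + βΔS = -4.37 × 10⁻⁴ + 1.568 × 10⁻³ = 1.131 × 10⁻³, so Δρ ≈ 1.158 kg m⁻³.
N² = (g/ρ₀)·Δρ/Δz = g·(Δρ/ρ₀)/Δz = 9.81 × 1.131 × 10⁻³ / 76 = 1.4599 × 10⁻⁴ s⁻².
N = √(1.4599 × 10⁻⁴) = 0.012083 rad s⁻¹ ≈ 0.0121 rad s⁻¹.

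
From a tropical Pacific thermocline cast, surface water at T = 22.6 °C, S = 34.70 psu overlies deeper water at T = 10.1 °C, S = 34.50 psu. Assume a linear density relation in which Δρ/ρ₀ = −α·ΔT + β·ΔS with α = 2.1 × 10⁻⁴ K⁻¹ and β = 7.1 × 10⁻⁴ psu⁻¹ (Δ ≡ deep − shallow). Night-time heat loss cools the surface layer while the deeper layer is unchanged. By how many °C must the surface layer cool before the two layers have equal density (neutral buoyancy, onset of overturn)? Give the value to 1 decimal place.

Neutral buoyancy requires Δρ = 0, i.e. −α(T_deep − T_surf′) + β(S_deep − S_surf) = 0.
T_surf′ = T_deep − (β/α)·ΔS = 10.1 − (7.1 × 10⁻⁴/2.1 × 10⁻⁴)·(-0.20) = 10.776 °C.
Cooling required: 22.6 − (10.776) = 11.824 °C.

11.8 °C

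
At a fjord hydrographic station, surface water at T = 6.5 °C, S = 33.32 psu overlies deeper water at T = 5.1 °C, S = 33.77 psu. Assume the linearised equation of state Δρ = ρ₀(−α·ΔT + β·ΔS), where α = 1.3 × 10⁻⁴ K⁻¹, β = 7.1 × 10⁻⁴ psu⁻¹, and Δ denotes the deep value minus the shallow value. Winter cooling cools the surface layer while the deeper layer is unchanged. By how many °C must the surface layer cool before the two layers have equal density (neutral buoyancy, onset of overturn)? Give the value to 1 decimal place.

3.9 °C

Neutral buoyancy requires Δρ = 0, i.e. −α(T_deep − T_surf′) + β(S_deep − S_surf) = 0.
T_surf′ = T_deep − (β/α)·ΔS = 5.1 − (7.1 × 10⁻⁴/1.3 × 10⁻⁴)·(+0.45) = 2.642 °C.
Cooling required: 6.5 − (2.642) = 3.858 °C.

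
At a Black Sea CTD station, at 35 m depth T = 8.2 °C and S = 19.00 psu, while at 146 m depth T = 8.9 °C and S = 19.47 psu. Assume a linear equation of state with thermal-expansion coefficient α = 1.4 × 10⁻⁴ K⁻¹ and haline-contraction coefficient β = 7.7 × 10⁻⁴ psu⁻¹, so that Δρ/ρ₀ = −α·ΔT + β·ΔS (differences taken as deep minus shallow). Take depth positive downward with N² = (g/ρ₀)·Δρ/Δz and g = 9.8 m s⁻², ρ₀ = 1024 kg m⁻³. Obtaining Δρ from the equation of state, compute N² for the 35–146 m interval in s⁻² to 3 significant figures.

2.33 × 10⁻⁵ s⁻²

ΔT = +0.7 K, ΔS = +0.47 psu (deep − shallow).
Δρ/ρ₀ = −αΔT + βΔS = -9.80 × 10⁻⁵ + 3.619 × 10⁻⁴ = 2.639 × 10⁻⁴, so Δρ ≈ 0.2702 kg m⁻³.
N² = (g/ρ₀)·Δρ/Δz = g·(Δρ/ρ₀)/Δz = 9.8 × 2.639 × 10⁻⁴ / 111 = 2.3299 × 10⁻⁵ s⁻² ≈ 2.33 × 10⁻⁵ s⁻².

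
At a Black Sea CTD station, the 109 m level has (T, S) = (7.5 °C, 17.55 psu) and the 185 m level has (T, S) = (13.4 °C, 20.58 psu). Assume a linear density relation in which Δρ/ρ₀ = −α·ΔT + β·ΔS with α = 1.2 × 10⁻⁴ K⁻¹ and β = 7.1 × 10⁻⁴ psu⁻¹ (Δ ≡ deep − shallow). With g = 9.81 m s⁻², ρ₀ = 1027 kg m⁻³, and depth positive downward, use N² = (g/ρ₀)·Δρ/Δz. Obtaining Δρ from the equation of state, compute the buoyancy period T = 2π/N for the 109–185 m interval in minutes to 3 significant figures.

ΔT = +5.9 K, ΔS = +3.03 psu (deep − shallow).
Δρ/ρ₀ = −αΔT + βΔS = -7.08 × 10⁻⁴ + 2.1513 × 10⁻³ = 1.4433 × 10⁻³, so Δρ ≈ 1.482 kg m⁻³.
N² = (g/ρ₀)·Δρ/Δz = g·(Δρ/ρ₀)/Δz = 9.81 × 1.4433 × 10⁻³ / 76 = 1.8630 × 10⁻⁴ s⁻².
N = √(1.8630 × 10⁻⁴) = 0.013649 rad s⁻¹ → T = 2π/N = 460.34 s = 7.6723 min ≈ 7.67 min.

7.67 min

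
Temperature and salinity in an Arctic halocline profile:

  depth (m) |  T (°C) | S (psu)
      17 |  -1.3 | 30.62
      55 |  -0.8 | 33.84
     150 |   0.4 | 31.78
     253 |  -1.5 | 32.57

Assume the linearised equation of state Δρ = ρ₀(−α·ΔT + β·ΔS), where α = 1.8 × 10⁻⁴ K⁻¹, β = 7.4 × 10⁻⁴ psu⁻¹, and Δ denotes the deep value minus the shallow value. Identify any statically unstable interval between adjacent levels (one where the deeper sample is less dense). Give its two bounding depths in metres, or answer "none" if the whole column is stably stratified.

Evaluate Δρ/ρ₀ = −αΔT + βΔS across each adjacent pair:
  17–55 m: −αΔT+βΔS = −(1.8 × 10⁻⁴)(+0.5)+(7.4 × 10⁻⁴)(+3.22) = 2.3 × 10⁻³ → stable
  55–150 m: −αΔT+βΔS = −(1.8 × 10⁻⁴)(+1.2)+(7.4 × 10⁻⁴)(-2.06) = -1.7 × 10⁻³ → UNSTABLE
  150–253 m: −αΔT+βΔS = −(1.8 × 10⁻⁴)(-1.9)+(7.4 × 10⁻⁴)(+0.79) = 9.3 × 10⁻⁴ → stable
The 55–150 m interval has Δρ < 0: lighter water underlies denser water.

55–150 m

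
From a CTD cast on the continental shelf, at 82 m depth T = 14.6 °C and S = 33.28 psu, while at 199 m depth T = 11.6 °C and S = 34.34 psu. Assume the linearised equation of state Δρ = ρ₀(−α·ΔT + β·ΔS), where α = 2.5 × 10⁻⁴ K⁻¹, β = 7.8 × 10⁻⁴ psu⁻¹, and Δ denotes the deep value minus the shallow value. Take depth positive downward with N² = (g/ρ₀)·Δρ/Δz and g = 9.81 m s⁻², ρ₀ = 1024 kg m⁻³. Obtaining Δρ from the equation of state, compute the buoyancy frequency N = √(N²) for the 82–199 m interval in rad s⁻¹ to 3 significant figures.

ΔT = -3.0 K, ΔS = +1.06 psu (deep − shallow).
Δρ/ρ₀ = −αΔT + βΔS = 7.50 × 10⁻⁴ + 8.268 × 10⁻⁴ = 1.5768 × 10⁻³, so Δρ ≈ 1.615 kg m⁻³.
N² = (g/ρ₀)·Δρ/Δz = g·(Δρ/ρ₀)/Δz = 9.81 × 1.5768 × 10⁻³ / 117 = 1.3221 × 10⁻⁴ s⁻².
N = √(1.3221 × 10⁻⁴) = 0.011498 rad s⁻¹ ≈ 0.0115 rad s⁻¹.

0.0115 rad s⁻¹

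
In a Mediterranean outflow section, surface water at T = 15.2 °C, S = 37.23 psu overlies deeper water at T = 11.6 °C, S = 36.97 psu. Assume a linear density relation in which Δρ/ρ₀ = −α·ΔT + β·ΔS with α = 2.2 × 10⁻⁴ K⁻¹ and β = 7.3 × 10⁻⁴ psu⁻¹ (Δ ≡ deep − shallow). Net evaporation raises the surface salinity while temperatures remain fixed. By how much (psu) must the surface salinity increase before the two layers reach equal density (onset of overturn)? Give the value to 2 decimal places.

Neutral buoyancy requires −α(T_deep − T_surf) + β(S_deep − S_surf′) = 0.
S_surf′ = S_deep − (α/β)·ΔT = 36.97 − (2.2 × 10⁻⁴/7.3 × 10⁻⁴)·(-3.6) = 38.0549 psu.
Increase required: 38.0549 − 37.23 = 0.8249 psu.

0.82 psu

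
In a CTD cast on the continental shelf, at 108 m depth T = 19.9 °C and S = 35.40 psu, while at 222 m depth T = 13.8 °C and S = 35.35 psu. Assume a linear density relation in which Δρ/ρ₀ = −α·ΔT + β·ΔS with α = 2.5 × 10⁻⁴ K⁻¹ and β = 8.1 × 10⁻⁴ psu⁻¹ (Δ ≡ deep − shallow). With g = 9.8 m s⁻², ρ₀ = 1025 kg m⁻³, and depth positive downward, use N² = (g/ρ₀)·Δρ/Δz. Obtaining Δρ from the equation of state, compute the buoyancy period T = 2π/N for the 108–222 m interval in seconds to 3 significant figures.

556 s

ΔT = -6.1 K, ΔS = -0.05 psu (deep − shallow).
Δρ/ρ₀ = −αΔT + βΔS = 1.525 × 10⁻³ − 4.05 × 10⁻⁵ = 1.4845 × 10⁻³, so Δρ ≈ 1.522 kg m⁻³.
N² = (g/ρ₀)·Δρ/Δz = g·(Δρ/ρ₀)/Δz = 9.8 × 1.4845 × 10⁻³ / 114 = 1.2761 × 10⁻⁴ s⁻².
N = √(1.2761 × 10⁻⁴) = 0.011296 rad s⁻¹ → T = 2π/N = 556.23 s ≈ 556 s.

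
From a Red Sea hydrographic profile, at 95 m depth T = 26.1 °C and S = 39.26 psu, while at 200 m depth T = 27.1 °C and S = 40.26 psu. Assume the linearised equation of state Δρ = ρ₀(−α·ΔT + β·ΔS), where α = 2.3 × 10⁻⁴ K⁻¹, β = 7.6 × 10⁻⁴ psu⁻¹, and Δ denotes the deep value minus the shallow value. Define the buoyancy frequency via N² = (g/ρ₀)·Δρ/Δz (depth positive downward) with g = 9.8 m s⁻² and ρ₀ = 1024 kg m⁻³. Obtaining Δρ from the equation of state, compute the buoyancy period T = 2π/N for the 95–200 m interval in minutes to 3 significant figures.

14.9 min

ΔT = +1.0 K, ΔS = +1.00 psu (deep − shallow).
Δρ/ρ₀ = −αΔT + βΔS = -2.30 × 10⁻⁴ + 7.60 × 10⁻⁴ = 5.30 × 10⁻⁴, so Δρ ≈ 0.5427 kg m⁻³.
N² = (g/ρ₀)·Δρ/Δz = g·(Δρ/ρ₀)/Δz = 9.8 × 5.30 × 10⁻⁴ / 105 = 4.9467 × 10⁻⁵ s⁻².
N = √(4.9467 × 10⁻⁵) = 7.0333 × 10⁻³ rad s⁻¹ → T = 2π/N = 893.35 s = 14.889 min ≈ 14.9 min.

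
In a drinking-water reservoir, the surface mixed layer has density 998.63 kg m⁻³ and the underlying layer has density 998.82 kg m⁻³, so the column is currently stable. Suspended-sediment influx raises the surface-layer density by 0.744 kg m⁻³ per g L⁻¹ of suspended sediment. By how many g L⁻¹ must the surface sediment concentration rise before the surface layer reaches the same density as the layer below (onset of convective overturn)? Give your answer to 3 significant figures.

0.255 g L⁻¹

Density deficit of the surface layer: 998.82 − 998.63 = 0.19 kg m⁻³.
Required change = 0.19 / 0.744 = 0.255 g L⁻¹.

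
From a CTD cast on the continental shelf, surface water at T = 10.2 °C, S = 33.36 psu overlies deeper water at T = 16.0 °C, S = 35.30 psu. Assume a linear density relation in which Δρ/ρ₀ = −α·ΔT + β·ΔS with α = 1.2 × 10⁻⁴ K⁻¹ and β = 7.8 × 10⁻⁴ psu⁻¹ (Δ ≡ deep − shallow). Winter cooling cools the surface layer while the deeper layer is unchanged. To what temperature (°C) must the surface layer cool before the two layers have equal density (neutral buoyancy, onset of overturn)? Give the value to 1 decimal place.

Neutral buoyancy requires Δρ = 0, i.e. −α(T_deep − T_surf′) + β(S_deep − S_surf) = 0.
T_surf′ = T_deep − (β/α)·ΔS = 16.0 − (7.8 × 10⁻⁴/1.2 × 10⁻⁴)·(+1.94) = 3.390 °C.
Cooling required: 10.2 − (3.390) = 6.810 °C.

3.4 °C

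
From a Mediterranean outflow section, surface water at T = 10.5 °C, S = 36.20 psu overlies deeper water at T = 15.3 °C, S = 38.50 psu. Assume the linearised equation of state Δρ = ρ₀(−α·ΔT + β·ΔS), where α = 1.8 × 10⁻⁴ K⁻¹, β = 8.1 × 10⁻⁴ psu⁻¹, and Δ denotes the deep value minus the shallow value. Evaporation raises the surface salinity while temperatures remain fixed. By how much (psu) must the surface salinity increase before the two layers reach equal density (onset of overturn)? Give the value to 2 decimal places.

1.23 psu

Neutral buoyancy requires −α(T_deep − T_surf) + β(S_deep − S_surf′) = 0.
S_surf′ = S_deep − (α/β)·ΔT = 38.50 − (1.8 × 10⁻⁴/8.1 × 10⁻⁴)·(+4.8) = 37.4333 psu.
Increase required: 37.4333 − 36.20 = 1.2333 psu.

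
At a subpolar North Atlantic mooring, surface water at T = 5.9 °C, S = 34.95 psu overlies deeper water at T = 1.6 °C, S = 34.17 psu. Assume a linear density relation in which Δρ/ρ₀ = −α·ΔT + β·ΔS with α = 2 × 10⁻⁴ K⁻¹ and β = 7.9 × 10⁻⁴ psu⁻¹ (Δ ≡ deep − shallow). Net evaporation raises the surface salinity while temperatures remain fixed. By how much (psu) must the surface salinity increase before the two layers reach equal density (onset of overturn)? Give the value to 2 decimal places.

0.31 psu

Neutral buoyancy requires −α(T_deep − T_surf) + β(S_deep − S_surf′) = 0.
S_surf′ = S_deep − (α/β)·ΔT = 34.17 − (2 × 10⁻⁴/7.9 × 10⁻⁴)·(-4.3) = 35.2586 psu.
Increase required: 35.2586 − 34.95 = 0.3086 psu.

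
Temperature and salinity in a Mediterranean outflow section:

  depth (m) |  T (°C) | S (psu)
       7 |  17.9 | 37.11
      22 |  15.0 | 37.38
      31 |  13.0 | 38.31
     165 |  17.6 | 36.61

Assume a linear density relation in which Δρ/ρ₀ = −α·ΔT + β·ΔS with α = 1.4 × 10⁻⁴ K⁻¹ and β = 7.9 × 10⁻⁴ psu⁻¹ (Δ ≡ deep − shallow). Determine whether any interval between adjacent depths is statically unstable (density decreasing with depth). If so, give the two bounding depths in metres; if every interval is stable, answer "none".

Evaluate Δρ/ρ₀ = −αΔT + βΔS across each adjacent pair:
  7–22 m: −αΔT+βΔS = −(1.4 × 10⁻⁴)(-2.9)+(7.9 × 10⁻⁴)(+0.27) = 6.2 × 10⁻⁴ → stable
  22–31 m: −αΔT+βΔS = −(1.4 × 10⁻⁴)(-2.0)+(7.9 × 10⁻⁴)(+0.93) = 1.0 × 10⁻³ → stable
  31–165 m: −αΔT+βΔS = −(1.4 × 10⁻⁴)(+4.6)+(7.9 × 10⁻⁴)(-1.70) = -2.0 × 10⁻³ → UNSTABLE
The 31–165 m interval has Δρ < 0: lighter water underlies denser water.

31–165 m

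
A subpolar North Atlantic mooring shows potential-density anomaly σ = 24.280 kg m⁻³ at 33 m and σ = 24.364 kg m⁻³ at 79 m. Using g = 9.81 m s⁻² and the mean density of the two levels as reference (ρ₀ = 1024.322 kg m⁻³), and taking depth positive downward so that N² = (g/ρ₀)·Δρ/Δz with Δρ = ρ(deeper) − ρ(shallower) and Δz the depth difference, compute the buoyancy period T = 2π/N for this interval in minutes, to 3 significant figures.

Δρ = 1024.364 − 1024.280 = 0.084 kg m⁻³ over Δz = 79 − 33 = 46 m.
N² = (9.81/1024.322) × (0.084/46) = 1.7489 × 10⁻⁵ s⁻².
N = √(1.7489 × 10⁻⁵) = 4.1820 × 10⁻³ rad s⁻¹, so T = 2π/N = 1.5024 × 10³ s = 25.040 min ≈ 25.0 min.

25.0 min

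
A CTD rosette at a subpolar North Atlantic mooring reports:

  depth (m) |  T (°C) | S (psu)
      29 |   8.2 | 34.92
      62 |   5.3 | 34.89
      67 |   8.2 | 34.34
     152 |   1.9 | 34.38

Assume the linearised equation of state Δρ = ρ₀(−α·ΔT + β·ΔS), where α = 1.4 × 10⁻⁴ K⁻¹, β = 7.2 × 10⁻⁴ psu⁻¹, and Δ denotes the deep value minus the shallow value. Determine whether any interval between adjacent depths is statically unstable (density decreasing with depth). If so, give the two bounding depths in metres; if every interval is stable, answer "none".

Evaluate Δρ/ρ₀ = −αΔT + βΔS across each adjacent pair:
  29–62 m: −αΔT+βΔS = −(1.4 × 10⁻⁴)(-2.9)+(7.2 × 10⁻⁴)(-0.03) = 3.8 × 10⁻⁴ → stable
  62–67 m: −αΔT+βΔS = −(1.4 × 10⁻⁴)(+2.9)+(7.2 × 10⁻⁴)(-0.55) = -8.0 × 10⁻⁴ → UNSTABLE
  67–152 m: −αΔT+βΔS = −(1.4 × 10⁻⁴)(-6.3)+(7.2 × 10⁻⁴)(+0.04) = 9.1 × 10⁻⁴ → stable
The 62–67 m interval has Δρ < 0: lighter water underlies denser water.

62–67 m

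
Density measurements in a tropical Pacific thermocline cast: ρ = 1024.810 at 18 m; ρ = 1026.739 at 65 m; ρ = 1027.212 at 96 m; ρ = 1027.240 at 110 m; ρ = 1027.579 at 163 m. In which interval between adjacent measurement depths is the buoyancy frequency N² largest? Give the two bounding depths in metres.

18–65 m

Compute the density gradient over each adjacent pair:
  18–65 m: Δρ/Δz = 1.929/47 = 0.041 kg m⁻⁴
  65–96 m: Δρ/Δz = 0.473/31 = 0.015 kg m⁻⁴
  96–110 m: Δρ/Δz = 0.028/14 = 2.0 × 10⁻³ kg m⁻⁴
  110–163 m: Δρ/Δz = 0.339/53 = 6.4 × 10⁻³ kg m⁻⁴
The largest gradient is in the 18–65 m interval — the pycnocline.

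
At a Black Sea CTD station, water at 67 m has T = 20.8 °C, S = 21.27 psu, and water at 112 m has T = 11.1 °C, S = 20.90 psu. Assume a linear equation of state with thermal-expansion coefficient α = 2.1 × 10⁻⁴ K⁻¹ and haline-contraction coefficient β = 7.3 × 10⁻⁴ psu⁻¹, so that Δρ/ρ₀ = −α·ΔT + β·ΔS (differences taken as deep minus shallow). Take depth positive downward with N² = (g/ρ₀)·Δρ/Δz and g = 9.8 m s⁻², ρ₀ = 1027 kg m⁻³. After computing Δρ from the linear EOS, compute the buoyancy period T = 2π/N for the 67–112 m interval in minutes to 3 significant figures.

ΔT = -9.7 K, ΔS = -0.37 psu (deep − shallow).
Δρ/ρ₀ = −αΔT + βΔS = 2.037 × 10⁻³ − 2.701 × 10⁻⁴ = 1.7669 × 10⁻³, so Δρ ≈ 1.815 kg m⁻³.
N² = (g/ρ₀)·Δρ/Δz = g·(Δρ/ρ₀)/Δz = 9.8 × 1.7669 × 10⁻³ / 45 = 3.8479 × 10⁻⁴ s⁻².
N = √(3.8479 × 10⁻⁴) = 0.019616 rad s⁻¹ → T = 2π/N = 320.31 s = 5.3385 min ≈ 5.34 min.

5.34 min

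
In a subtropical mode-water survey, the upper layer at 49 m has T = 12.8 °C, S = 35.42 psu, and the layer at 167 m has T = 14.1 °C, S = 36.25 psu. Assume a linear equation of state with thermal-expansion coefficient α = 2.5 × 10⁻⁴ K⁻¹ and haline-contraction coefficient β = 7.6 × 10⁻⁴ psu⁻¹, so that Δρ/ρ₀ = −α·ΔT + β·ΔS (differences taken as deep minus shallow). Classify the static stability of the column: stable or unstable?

stable

ΔT = 14.1 − 12.8 = +1.3 K and ΔS = 36.25 − 35.42 = +0.83 psu (deep − shallow).
−αΔT = -3.25 × 10⁻⁴; βΔS = 6.308 × 10⁻⁴; sum Δρ/ρ₀ = 3.058 × 10⁻⁴.
Δρ/ρ₀ > 0, so Δρ > 0: deeper water is denser → statically stable.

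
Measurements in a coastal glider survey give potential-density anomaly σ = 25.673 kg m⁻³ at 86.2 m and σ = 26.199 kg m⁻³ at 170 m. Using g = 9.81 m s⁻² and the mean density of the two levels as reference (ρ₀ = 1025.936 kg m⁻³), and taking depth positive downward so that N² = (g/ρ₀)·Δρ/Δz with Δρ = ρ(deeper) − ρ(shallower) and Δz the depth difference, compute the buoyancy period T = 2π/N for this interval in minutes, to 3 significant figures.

Δρ = 1026.199 − 1025.673 = 0.526 kg m⁻³ over Δz = 170 − 86.2 = 83.8 m.
N² = (9.81/1025.936) × (0.526/83.8) = 6.0019 × 10⁻⁵ s⁻².
N = √(6.0019 × 10⁻⁵) = 7.7472 × 10⁻³ rad s⁻¹, so T = 2π/N = 811.03 s = 13.517 min ≈ 13.5 min.

13.5 min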